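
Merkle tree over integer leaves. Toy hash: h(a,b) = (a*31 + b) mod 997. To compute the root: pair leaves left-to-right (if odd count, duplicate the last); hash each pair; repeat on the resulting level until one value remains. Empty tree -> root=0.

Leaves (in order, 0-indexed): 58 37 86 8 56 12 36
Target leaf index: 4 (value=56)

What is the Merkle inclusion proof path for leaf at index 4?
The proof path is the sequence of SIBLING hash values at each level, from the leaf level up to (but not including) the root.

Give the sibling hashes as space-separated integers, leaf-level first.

L0 (leaves): [58, 37, 86, 8, 56, 12, 36], target index=4
L1: h(58,37)=(58*31+37)%997=838 [pair 0] h(86,8)=(86*31+8)%997=680 [pair 1] h(56,12)=(56*31+12)%997=751 [pair 2] h(36,36)=(36*31+36)%997=155 [pair 3] -> [838, 680, 751, 155]
  Sibling for proof at L0: 12
L2: h(838,680)=(838*31+680)%997=736 [pair 0] h(751,155)=(751*31+155)%997=505 [pair 1] -> [736, 505]
  Sibling for proof at L1: 155
L3: h(736,505)=(736*31+505)%997=390 [pair 0] -> [390]
  Sibling for proof at L2: 736
Root: 390
Proof path (sibling hashes from leaf to root): [12, 155, 736]

Answer: 12 155 736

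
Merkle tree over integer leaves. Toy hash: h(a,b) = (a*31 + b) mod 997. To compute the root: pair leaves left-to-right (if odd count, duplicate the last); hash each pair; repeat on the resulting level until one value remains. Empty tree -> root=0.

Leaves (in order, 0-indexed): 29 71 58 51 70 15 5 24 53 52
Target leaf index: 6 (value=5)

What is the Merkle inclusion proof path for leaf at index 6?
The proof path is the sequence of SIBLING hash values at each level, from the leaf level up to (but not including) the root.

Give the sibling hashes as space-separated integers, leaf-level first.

Answer: 24 191 15 900

Derivation:
L0 (leaves): [29, 71, 58, 51, 70, 15, 5, 24, 53, 52], target index=6
L1: h(29,71)=(29*31+71)%997=970 [pair 0] h(58,51)=(58*31+51)%997=852 [pair 1] h(70,15)=(70*31+15)%997=191 [pair 2] h(5,24)=(5*31+24)%997=179 [pair 3] h(53,52)=(53*31+52)%997=698 [pair 4] -> [970, 852, 191, 179, 698]
  Sibling for proof at L0: 24
L2: h(970,852)=(970*31+852)%997=15 [pair 0] h(191,179)=(191*31+179)%997=118 [pair 1] h(698,698)=(698*31+698)%997=402 [pair 2] -> [15, 118, 402]
  Sibling for proof at L1: 191
L3: h(15,118)=(15*31+118)%997=583 [pair 0] h(402,402)=(402*31+402)%997=900 [pair 1] -> [583, 900]
  Sibling for proof at L2: 15
L4: h(583,900)=(583*31+900)%997=30 [pair 0] -> [30]
  Sibling for proof at L3: 900
Root: 30
Proof path (sibling hashes from leaf to root): [24, 191, 15, 900]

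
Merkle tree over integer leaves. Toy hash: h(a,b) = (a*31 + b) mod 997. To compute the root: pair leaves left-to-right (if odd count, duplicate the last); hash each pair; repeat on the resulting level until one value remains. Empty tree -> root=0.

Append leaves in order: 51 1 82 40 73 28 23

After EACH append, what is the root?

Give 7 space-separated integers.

Answer: 51 585 819 777 136 690 132

Derivation:
After append 51 (leaves=[51]):
  L0: [51]
  root=51
After append 1 (leaves=[51, 1]):
  L0: [51, 1]
  L1: h(51,1)=(51*31+1)%997=585 -> [585]
  root=585
After append 82 (leaves=[51, 1, 82]):
  L0: [51, 1, 82]
  L1: h(51,1)=(51*31+1)%997=585 h(82,82)=(82*31+82)%997=630 -> [585, 630]
  L2: h(585,630)=(585*31+630)%997=819 -> [819]
  root=819
After append 40 (leaves=[51, 1, 82, 40]):
  L0: [51, 1, 82, 40]
  L1: h(51,1)=(51*31+1)%997=585 h(82,40)=(82*31+40)%997=588 -> [585, 588]
  L2: h(585,588)=(585*31+588)%997=777 -> [777]
  root=777
After append 73 (leaves=[51, 1, 82, 40, 73]):
  L0: [51, 1, 82, 40, 73]
  L1: h(51,1)=(51*31+1)%997=585 h(82,40)=(82*31+40)%997=588 h(73,73)=(73*31+73)%997=342 -> [585, 588, 342]
  L2: h(585,588)=(585*31+588)%997=777 h(342,342)=(342*31+342)%997=974 -> [777, 974]
  L3: h(777,974)=(777*31+974)%997=136 -> [136]
  root=136
After append 28 (leaves=[51, 1, 82, 40, 73, 28]):
  L0: [51, 1, 82, 40, 73, 28]
  L1: h(51,1)=(51*31+1)%997=585 h(82,40)=(82*31+40)%997=588 h(73,28)=(73*31+28)%997=297 -> [585, 588, 297]
  L2: h(585,588)=(585*31+588)%997=777 h(297,297)=(297*31+297)%997=531 -> [777, 531]
  L3: h(777,531)=(777*31+531)%997=690 -> [690]
  root=690
After append 23 (leaves=[51, 1, 82, 40, 73, 28, 23]):
  L0: [51, 1, 82, 40, 73, 28, 23]
  L1: h(51,1)=(51*31+1)%997=585 h(82,40)=(82*31+40)%997=588 h(73,28)=(73*31+28)%997=297 h(23,23)=(23*31+23)%997=736 -> [585, 588, 297, 736]
  L2: h(585,588)=(585*31+588)%997=777 h(297,736)=(297*31+736)%997=970 -> [777, 970]
  L3: h(777,970)=(777*31+970)%997=132 -> [132]
  root=132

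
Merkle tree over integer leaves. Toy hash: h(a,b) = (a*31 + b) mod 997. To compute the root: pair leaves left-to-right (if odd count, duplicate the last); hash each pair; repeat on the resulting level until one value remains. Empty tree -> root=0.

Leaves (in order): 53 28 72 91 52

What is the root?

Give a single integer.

Answer: 300

Derivation:
L0: [53, 28, 72, 91, 52]
L1: h(53,28)=(53*31+28)%997=674 h(72,91)=(72*31+91)%997=329 h(52,52)=(52*31+52)%997=667 -> [674, 329, 667]
L2: h(674,329)=(674*31+329)%997=286 h(667,667)=(667*31+667)%997=407 -> [286, 407]
L3: h(286,407)=(286*31+407)%997=300 -> [300]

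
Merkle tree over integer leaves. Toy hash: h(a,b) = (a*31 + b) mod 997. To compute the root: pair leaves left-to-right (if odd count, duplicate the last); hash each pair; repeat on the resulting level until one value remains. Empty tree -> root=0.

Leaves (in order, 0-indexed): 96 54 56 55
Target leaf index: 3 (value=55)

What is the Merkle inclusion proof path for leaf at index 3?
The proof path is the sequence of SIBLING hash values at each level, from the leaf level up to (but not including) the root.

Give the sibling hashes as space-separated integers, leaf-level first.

Answer: 56 39

Derivation:
L0 (leaves): [96, 54, 56, 55], target index=3
L1: h(96,54)=(96*31+54)%997=39 [pair 0] h(56,55)=(56*31+55)%997=794 [pair 1] -> [39, 794]
  Sibling for proof at L0: 56
L2: h(39,794)=(39*31+794)%997=9 [pair 0] -> [9]
  Sibling for proof at L1: 39
Root: 9
Proof path (sibling hashes from leaf to root): [56, 39]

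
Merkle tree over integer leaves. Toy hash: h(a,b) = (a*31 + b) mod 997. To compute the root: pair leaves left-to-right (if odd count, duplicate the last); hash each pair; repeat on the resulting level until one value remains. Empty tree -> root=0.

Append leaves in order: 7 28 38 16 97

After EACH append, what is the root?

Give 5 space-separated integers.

After append 7 (leaves=[7]):
  L0: [7]
  root=7
After append 28 (leaves=[7, 28]):
  L0: [7, 28]
  L1: h(7,28)=(7*31+28)%997=245 -> [245]
  root=245
After append 38 (leaves=[7, 28, 38]):
  L0: [7, 28, 38]
  L1: h(7,28)=(7*31+28)%997=245 h(38,38)=(38*31+38)%997=219 -> [245, 219]
  L2: h(245,219)=(245*31+219)%997=835 -> [835]
  root=835
After append 16 (leaves=[7, 28, 38, 16]):
  L0: [7, 28, 38, 16]
  L1: h(7,28)=(7*31+28)%997=245 h(38,16)=(38*31+16)%997=197 -> [245, 197]
  L2: h(245,197)=(245*31+197)%997=813 -> [813]
  root=813
After append 97 (leaves=[7, 28, 38, 16, 97]):
  L0: [7, 28, 38, 16, 97]
  L1: h(7,28)=(7*31+28)%997=245 h(38,16)=(38*31+16)%997=197 h(97,97)=(97*31+97)%997=113 -> [245, 197, 113]
  L2: h(245,197)=(245*31+197)%997=813 h(113,113)=(113*31+113)%997=625 -> [813, 625]
  L3: h(813,625)=(813*31+625)%997=903 -> [903]
  root=903

Answer: 7 245 835 813 903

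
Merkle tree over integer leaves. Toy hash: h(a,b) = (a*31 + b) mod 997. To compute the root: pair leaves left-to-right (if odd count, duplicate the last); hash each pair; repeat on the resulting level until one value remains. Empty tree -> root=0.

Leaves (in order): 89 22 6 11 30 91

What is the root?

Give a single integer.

Answer: 477

Derivation:
L0: [89, 22, 6, 11, 30, 91]
L1: h(89,22)=(89*31+22)%997=787 h(6,11)=(6*31+11)%997=197 h(30,91)=(30*31+91)%997=24 -> [787, 197, 24]
L2: h(787,197)=(787*31+197)%997=666 h(24,24)=(24*31+24)%997=768 -> [666, 768]
L3: h(666,768)=(666*31+768)%997=477 -> [477]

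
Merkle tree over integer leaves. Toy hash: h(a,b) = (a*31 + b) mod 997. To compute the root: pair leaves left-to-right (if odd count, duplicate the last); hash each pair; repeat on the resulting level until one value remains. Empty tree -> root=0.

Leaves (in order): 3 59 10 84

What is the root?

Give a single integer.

L0: [3, 59, 10, 84]
L1: h(3,59)=(3*31+59)%997=152 h(10,84)=(10*31+84)%997=394 -> [152, 394]
L2: h(152,394)=(152*31+394)%997=121 -> [121]

Answer: 121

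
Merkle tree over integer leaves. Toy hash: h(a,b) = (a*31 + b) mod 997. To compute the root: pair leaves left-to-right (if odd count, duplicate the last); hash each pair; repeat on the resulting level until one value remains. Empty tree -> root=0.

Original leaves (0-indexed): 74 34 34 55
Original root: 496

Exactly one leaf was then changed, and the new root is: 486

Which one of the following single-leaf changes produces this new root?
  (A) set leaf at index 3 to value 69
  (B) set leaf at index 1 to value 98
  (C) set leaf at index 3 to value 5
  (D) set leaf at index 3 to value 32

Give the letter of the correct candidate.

Original leaves: [74, 34, 34, 55]
Target new root: 486
Try each candidate change and compute the resulting root:
Candidate A: set leaf[3] = 69 -> leaves = [74, 34, 34, 69]
  L0: [74, 34, 34, 69]
  L1: h(74,34)=(74*31+34)%997=334 h(34,69)=(34*31+69)%997=126 -> [334, 126]
  L2: h(334,126)=(334*31+126)%997=510 -> [510]
  root = 510 != target 486
Candidate B: set leaf[1] = 98 -> leaves = [74, 98, 34, 55]
  L0: [74, 98, 34, 55]
  L1: h(74,98)=(74*31+98)%997=398 h(34,55)=(34*31+55)%997=112 -> [398, 112]
  L2: h(398,112)=(398*31+112)%997=486 -> [486]
  root = 486 == target 486  ** MATCH **
Candidate C: set leaf[3] = 5 -> leaves = [74, 34, 34, 5]
  L0: [74, 34, 34, 5]
  L1: h(74,34)=(74*31+34)%997=334 h(34,5)=(34*31+5)%997=62 -> [334, 62]
  L2: h(334,62)=(334*31+62)%997=446 -> [446]
  root = 446 != target 486
Candidate D: set leaf[3] = 32 -> leaves = [74, 34, 34, 32]
  L0: [74, 34, 34, 32]
  L1: h(74,34)=(74*31+34)%997=334 h(34,32)=(34*31+32)%997=89 -> [334, 89]
  L2: h(334,89)=(334*31+89)%997=473 -> [473]
  root = 473 != target 486
Candidate B produces the target root.

Answer: B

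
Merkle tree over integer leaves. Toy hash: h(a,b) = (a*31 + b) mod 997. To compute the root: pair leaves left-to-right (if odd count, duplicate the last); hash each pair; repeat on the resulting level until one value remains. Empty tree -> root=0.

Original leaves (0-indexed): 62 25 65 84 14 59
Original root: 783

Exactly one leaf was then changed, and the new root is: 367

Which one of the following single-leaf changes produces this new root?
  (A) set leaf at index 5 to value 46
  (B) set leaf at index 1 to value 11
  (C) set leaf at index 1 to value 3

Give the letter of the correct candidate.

Answer: A

Derivation:
Original leaves: [62, 25, 65, 84, 14, 59]
Target new root: 367
Try each candidate change and compute the resulting root:
Candidate A: set leaf[5] = 46 -> leaves = [62, 25, 65, 84, 14, 46]
  L0: [62, 25, 65, 84, 14, 46]
  L1: h(62,25)=(62*31+25)%997=950 h(65,84)=(65*31+84)%997=105 h(14,46)=(14*31+46)%997=480 -> [950, 105, 480]
  L2: h(950,105)=(950*31+105)%997=642 h(480,480)=(480*31+480)%997=405 -> [642, 405]
  L3: h(642,405)=(642*31+405)%997=367 -> [367]
  root = 367 == target 367  ** MATCH **
Candidate B: set leaf[1] = 11 -> leaves = [62, 11, 65, 84, 14, 59]
  L0: [62, 11, 65, 84, 14, 59]
  L1: h(62,11)=(62*31+11)%997=936 h(65,84)=(65*31+84)%997=105 h(14,59)=(14*31+59)%997=493 -> [936, 105, 493]
  L2: h(936,105)=(936*31+105)%997=208 h(493,493)=(493*31+493)%997=821 -> [208, 821]
  L3: h(208,821)=(208*31+821)%997=290 -> [290]
  root = 290 != target 367
Candidate C: set leaf[1] = 3 -> leaves = [62, 3, 65, 84, 14, 59]
  L0: [62, 3, 65, 84, 14, 59]
  L1: h(62,3)=(62*31+3)%997=928 h(65,84)=(65*31+84)%997=105 h(14,59)=(14*31+59)%997=493 -> [928, 105, 493]
  L2: h(928,105)=(928*31+105)%997=957 h(493,493)=(493*31+493)%997=821 -> [957, 821]
  L3: h(957,821)=(957*31+821)%997=578 -> [578]
  root = 578 != target 367
Candidate A produces the target root.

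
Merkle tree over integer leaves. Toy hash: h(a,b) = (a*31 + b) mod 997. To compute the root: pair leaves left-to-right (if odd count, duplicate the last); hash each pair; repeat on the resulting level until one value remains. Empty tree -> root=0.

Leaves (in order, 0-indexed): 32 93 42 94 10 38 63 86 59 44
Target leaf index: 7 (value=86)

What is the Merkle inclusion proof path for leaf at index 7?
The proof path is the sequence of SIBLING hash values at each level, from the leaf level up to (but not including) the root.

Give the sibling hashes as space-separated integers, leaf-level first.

Answer: 63 348 136 721

Derivation:
L0 (leaves): [32, 93, 42, 94, 10, 38, 63, 86, 59, 44], target index=7
L1: h(32,93)=(32*31+93)%997=88 [pair 0] h(42,94)=(42*31+94)%997=399 [pair 1] h(10,38)=(10*31+38)%997=348 [pair 2] h(63,86)=(63*31+86)%997=45 [pair 3] h(59,44)=(59*31+44)%997=876 [pair 4] -> [88, 399, 348, 45, 876]
  Sibling for proof at L0: 63
L2: h(88,399)=(88*31+399)%997=136 [pair 0] h(348,45)=(348*31+45)%997=863 [pair 1] h(876,876)=(876*31+876)%997=116 [pair 2] -> [136, 863, 116]
  Sibling for proof at L1: 348
L3: h(136,863)=(136*31+863)%997=94 [pair 0] h(116,116)=(116*31+116)%997=721 [pair 1] -> [94, 721]
  Sibling for proof at L2: 136
L4: h(94,721)=(94*31+721)%997=644 [pair 0] -> [644]
  Sibling for proof at L3: 721
Root: 644
Proof path (sibling hashes from leaf to root): [63, 348, 136, 721]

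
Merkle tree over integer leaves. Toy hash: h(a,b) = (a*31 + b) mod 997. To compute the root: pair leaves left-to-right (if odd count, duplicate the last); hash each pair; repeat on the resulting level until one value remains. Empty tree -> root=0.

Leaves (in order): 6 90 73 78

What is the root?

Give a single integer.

Answer: 927

Derivation:
L0: [6, 90, 73, 78]
L1: h(6,90)=(6*31+90)%997=276 h(73,78)=(73*31+78)%997=347 -> [276, 347]
L2: h(276,347)=(276*31+347)%997=927 -> [927]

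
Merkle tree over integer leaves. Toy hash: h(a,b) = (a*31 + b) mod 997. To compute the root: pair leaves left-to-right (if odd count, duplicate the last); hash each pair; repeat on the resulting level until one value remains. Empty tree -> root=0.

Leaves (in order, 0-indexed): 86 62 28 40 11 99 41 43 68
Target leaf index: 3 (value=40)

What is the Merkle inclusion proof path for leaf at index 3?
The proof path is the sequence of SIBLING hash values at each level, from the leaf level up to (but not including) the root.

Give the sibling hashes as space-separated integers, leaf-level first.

Answer: 28 734 996 926

Derivation:
L0 (leaves): [86, 62, 28, 40, 11, 99, 41, 43, 68], target index=3
L1: h(86,62)=(86*31+62)%997=734 [pair 0] h(28,40)=(28*31+40)%997=908 [pair 1] h(11,99)=(11*31+99)%997=440 [pair 2] h(41,43)=(41*31+43)%997=317 [pair 3] h(68,68)=(68*31+68)%997=182 [pair 4] -> [734, 908, 440, 317, 182]
  Sibling for proof at L0: 28
L2: h(734,908)=(734*31+908)%997=731 [pair 0] h(440,317)=(440*31+317)%997=996 [pair 1] h(182,182)=(182*31+182)%997=839 [pair 2] -> [731, 996, 839]
  Sibling for proof at L1: 734
L3: h(731,996)=(731*31+996)%997=726 [pair 0] h(839,839)=(839*31+839)%997=926 [pair 1] -> [726, 926]
  Sibling for proof at L2: 996
L4: h(726,926)=(726*31+926)%997=501 [pair 0] -> [501]
  Sibling for proof at L3: 926
Root: 501
Proof path (sibling hashes from leaf to root): [28, 734, 996, 926]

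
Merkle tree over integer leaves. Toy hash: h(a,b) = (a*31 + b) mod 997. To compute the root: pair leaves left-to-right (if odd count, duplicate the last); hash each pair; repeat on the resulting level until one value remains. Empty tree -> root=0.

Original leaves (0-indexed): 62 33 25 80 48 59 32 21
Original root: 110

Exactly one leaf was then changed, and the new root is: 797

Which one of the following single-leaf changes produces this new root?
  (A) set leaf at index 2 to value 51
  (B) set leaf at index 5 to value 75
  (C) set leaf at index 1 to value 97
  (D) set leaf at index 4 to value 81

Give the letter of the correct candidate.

Answer: C

Derivation:
Original leaves: [62, 33, 25, 80, 48, 59, 32, 21]
Target new root: 797
Try each candidate change and compute the resulting root:
Candidate A: set leaf[2] = 51 -> leaves = [62, 33, 51, 80, 48, 59, 32, 21]
  L0: [62, 33, 51, 80, 48, 59, 32, 21]
  L1: h(62,33)=(62*31+33)%997=958 h(51,80)=(51*31+80)%997=664 h(48,59)=(48*31+59)%997=550 h(32,21)=(32*31+21)%997=16 -> [958, 664, 550, 16]
  L2: h(958,664)=(958*31+664)%997=452 h(550,16)=(550*31+16)%997=117 -> [452, 117]
  L3: h(452,117)=(452*31+117)%997=171 -> [171]
  root = 171 != target 797
Candidate B: set leaf[5] = 75 -> leaves = [62, 33, 25, 80, 48, 75, 32, 21]
  L0: [62, 33, 25, 80, 48, 75, 32, 21]
  L1: h(62,33)=(62*31+33)%997=958 h(25,80)=(25*31+80)%997=855 h(48,75)=(48*31+75)%997=566 h(32,21)=(32*31+21)%997=16 -> [958, 855, 566, 16]
  L2: h(958,855)=(958*31+855)%997=643 h(566,16)=(566*31+16)%997=613 -> [643, 613]
  L3: h(643,613)=(643*31+613)%997=606 -> [606]
  root = 606 != target 797
Candidate C: set leaf[1] = 97 -> leaves = [62, 97, 25, 80, 48, 59, 32, 21]
  L0: [62, 97, 25, 80, 48, 59, 32, 21]
  L1: h(62,97)=(62*31+97)%997=25 h(25,80)=(25*31+80)%997=855 h(48,59)=(48*31+59)%997=550 h(32,21)=(32*31+21)%997=16 -> [25, 855, 550, 16]
  L2: h(25,855)=(25*31+855)%997=633 h(550,16)=(550*31+16)%997=117 -> [633, 117]
  L3: h(633,117)=(633*31+117)%997=797 -> [797]
  root = 797 == target 797  ** MATCH **
Candidate D: set leaf[4] = 81 -> leaves = [62, 33, 25, 80, 81, 59, 32, 21]
  L0: [62, 33, 25, 80, 81, 59, 32, 21]
  L1: h(62,33)=(62*31+33)%997=958 h(25,80)=(25*31+80)%997=855 h(81,59)=(81*31+59)%997=576 h(32,21)=(32*31+21)%997=16 -> [958, 855, 576, 16]
  L2: h(958,855)=(958*31+855)%997=643 h(576,16)=(576*31+16)%997=923 -> [643, 923]
  L3: h(643,923)=(643*31+923)%997=916 -> [916]
  root = 916 != target 797
Candidate C produces the target root.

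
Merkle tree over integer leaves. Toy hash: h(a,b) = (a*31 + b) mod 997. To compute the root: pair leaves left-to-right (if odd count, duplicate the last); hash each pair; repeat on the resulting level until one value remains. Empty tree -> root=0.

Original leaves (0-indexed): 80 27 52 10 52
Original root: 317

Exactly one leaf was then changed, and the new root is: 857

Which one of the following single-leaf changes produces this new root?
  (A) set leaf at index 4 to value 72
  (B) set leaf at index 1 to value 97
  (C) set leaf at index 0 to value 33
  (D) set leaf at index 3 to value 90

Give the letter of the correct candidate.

Answer: A

Derivation:
Original leaves: [80, 27, 52, 10, 52]
Target new root: 857
Try each candidate change and compute the resulting root:
Candidate A: set leaf[4] = 72 -> leaves = [80, 27, 52, 10, 72]
  L0: [80, 27, 52, 10, 72]
  L1: h(80,27)=(80*31+27)%997=513 h(52,10)=(52*31+10)%997=625 h(72,72)=(72*31+72)%997=310 -> [513, 625, 310]
  L2: h(513,625)=(513*31+625)%997=576 h(310,310)=(310*31+310)%997=947 -> [576, 947]
  L3: h(576,947)=(576*31+947)%997=857 -> [857]
  root = 857 == target 857  ** MATCH **
Candidate B: set leaf[1] = 97 -> leaves = [80, 97, 52, 10, 52]
  L0: [80, 97, 52, 10, 52]
  L1: h(80,97)=(80*31+97)%997=583 h(52,10)=(52*31+10)%997=625 h(52,52)=(52*31+52)%997=667 -> [583, 625, 667]
  L2: h(583,625)=(583*31+625)%997=752 h(667,667)=(667*31+667)%997=407 -> [752, 407]
  L3: h(752,407)=(752*31+407)%997=788 -> [788]
  root = 788 != target 857
Candidate C: set leaf[0] = 33 -> leaves = [33, 27, 52, 10, 52]
  L0: [33, 27, 52, 10, 52]
  L1: h(33,27)=(33*31+27)%997=53 h(52,10)=(52*31+10)%997=625 h(52,52)=(52*31+52)%997=667 -> [53, 625, 667]
  L2: h(53,625)=(53*31+625)%997=274 h(667,667)=(667*31+667)%997=407 -> [274, 407]
  L3: h(274,407)=(274*31+407)%997=925 -> [925]
  root = 925 != target 857
Candidate D: set leaf[3] = 90 -> leaves = [80, 27, 52, 90, 52]
  L0: [80, 27, 52, 90, 52]
  L1: h(80,27)=(80*31+27)%997=513 h(52,90)=(52*31+90)%997=705 h(52,52)=(52*31+52)%997=667 -> [513, 705, 667]
  L2: h(513,705)=(513*31+705)%997=656 h(667,667)=(667*31+667)%997=407 -> [656, 407]
  L3: h(656,407)=(656*31+407)%997=803 -> [803]
  root = 803 != target 857
Candidate A produces the target root.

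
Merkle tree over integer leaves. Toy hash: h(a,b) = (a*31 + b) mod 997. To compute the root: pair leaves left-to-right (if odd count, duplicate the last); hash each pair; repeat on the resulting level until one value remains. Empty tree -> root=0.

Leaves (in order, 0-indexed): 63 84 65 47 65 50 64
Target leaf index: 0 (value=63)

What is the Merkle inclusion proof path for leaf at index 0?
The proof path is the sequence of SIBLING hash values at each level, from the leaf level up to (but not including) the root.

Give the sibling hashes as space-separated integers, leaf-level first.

Answer: 84 68 261

Derivation:
L0 (leaves): [63, 84, 65, 47, 65, 50, 64], target index=0
L1: h(63,84)=(63*31+84)%997=43 [pair 0] h(65,47)=(65*31+47)%997=68 [pair 1] h(65,50)=(65*31+50)%997=71 [pair 2] h(64,64)=(64*31+64)%997=54 [pair 3] -> [43, 68, 71, 54]
  Sibling for proof at L0: 84
L2: h(43,68)=(43*31+68)%997=404 [pair 0] h(71,54)=(71*31+54)%997=261 [pair 1] -> [404, 261]
  Sibling for proof at L1: 68
L3: h(404,261)=(404*31+261)%997=821 [pair 0] -> [821]
  Sibling for proof at L2: 261
Root: 821
Proof path (sibling hashes from leaf to root): [84, 68, 261]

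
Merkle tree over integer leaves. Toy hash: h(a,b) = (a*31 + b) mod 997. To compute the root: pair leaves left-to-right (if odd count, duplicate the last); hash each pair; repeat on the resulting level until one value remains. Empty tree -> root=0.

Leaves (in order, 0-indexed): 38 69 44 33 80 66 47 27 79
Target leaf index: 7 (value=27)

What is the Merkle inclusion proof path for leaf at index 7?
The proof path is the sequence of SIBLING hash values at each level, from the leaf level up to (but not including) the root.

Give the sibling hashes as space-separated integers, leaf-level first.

L0 (leaves): [38, 69, 44, 33, 80, 66, 47, 27, 79], target index=7
L1: h(38,69)=(38*31+69)%997=250 [pair 0] h(44,33)=(44*31+33)%997=400 [pair 1] h(80,66)=(80*31+66)%997=552 [pair 2] h(47,27)=(47*31+27)%997=487 [pair 3] h(79,79)=(79*31+79)%997=534 [pair 4] -> [250, 400, 552, 487, 534]
  Sibling for proof at L0: 47
L2: h(250,400)=(250*31+400)%997=174 [pair 0] h(552,487)=(552*31+487)%997=650 [pair 1] h(534,534)=(534*31+534)%997=139 [pair 2] -> [174, 650, 139]
  Sibling for proof at L1: 552
L3: h(174,650)=(174*31+650)%997=62 [pair 0] h(139,139)=(139*31+139)%997=460 [pair 1] -> [62, 460]
  Sibling for proof at L2: 174
L4: h(62,460)=(62*31+460)%997=388 [pair 0] -> [388]
  Sibling for proof at L3: 460
Root: 388
Proof path (sibling hashes from leaf to root): [47, 552, 174, 460]

Answer: 47 552 174 460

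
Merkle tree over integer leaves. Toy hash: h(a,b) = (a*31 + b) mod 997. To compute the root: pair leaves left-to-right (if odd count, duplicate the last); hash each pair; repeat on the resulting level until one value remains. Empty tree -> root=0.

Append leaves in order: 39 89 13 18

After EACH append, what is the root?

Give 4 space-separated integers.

Answer: 39 301 774 779

Derivation:
After append 39 (leaves=[39]):
  L0: [39]
  root=39
After append 89 (leaves=[39, 89]):
  L0: [39, 89]
  L1: h(39,89)=(39*31+89)%997=301 -> [301]
  root=301
After append 13 (leaves=[39, 89, 13]):
  L0: [39, 89, 13]
  L1: h(39,89)=(39*31+89)%997=301 h(13,13)=(13*31+13)%997=416 -> [301, 416]
  L2: h(301,416)=(301*31+416)%997=774 -> [774]
  root=774
After append 18 (leaves=[39, 89, 13, 18]):
  L0: [39, 89, 13, 18]
  L1: h(39,89)=(39*31+89)%997=301 h(13,18)=(13*31+18)%997=421 -> [301, 421]
  L2: h(301,421)=(301*31+421)%997=779 -> [779]
  root=779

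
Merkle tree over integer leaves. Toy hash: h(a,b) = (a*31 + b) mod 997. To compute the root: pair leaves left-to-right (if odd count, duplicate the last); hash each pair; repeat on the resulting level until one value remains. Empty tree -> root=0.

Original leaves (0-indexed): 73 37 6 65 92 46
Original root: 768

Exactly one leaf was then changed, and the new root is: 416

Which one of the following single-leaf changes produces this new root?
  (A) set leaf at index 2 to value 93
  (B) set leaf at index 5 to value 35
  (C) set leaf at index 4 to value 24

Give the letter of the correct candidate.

Answer: B

Derivation:
Original leaves: [73, 37, 6, 65, 92, 46]
Target new root: 416
Try each candidate change and compute the resulting root:
Candidate A: set leaf[2] = 93 -> leaves = [73, 37, 93, 65, 92, 46]
  L0: [73, 37, 93, 65, 92, 46]
  L1: h(73,37)=(73*31+37)%997=306 h(93,65)=(93*31+65)%997=954 h(92,46)=(92*31+46)%997=904 -> [306, 954, 904]
  L2: h(306,954)=(306*31+954)%997=470 h(904,904)=(904*31+904)%997=15 -> [470, 15]
  L3: h(470,15)=(470*31+15)%997=627 -> [627]
  root = 627 != target 416
Candidate B: set leaf[5] = 35 -> leaves = [73, 37, 6, 65, 92, 35]
  L0: [73, 37, 6, 65, 92, 35]
  L1: h(73,37)=(73*31+37)%997=306 h(6,65)=(6*31+65)%997=251 h(92,35)=(92*31+35)%997=893 -> [306, 251, 893]
  L2: h(306,251)=(306*31+251)%997=764 h(893,893)=(893*31+893)%997=660 -> [764, 660]
  L3: h(764,660)=(764*31+660)%997=416 -> [416]
  root = 416 == target 416  ** MATCH **
Candidate C: set leaf[4] = 24 -> leaves = [73, 37, 6, 65, 24, 46]
  L0: [73, 37, 6, 65, 24, 46]
  L1: h(73,37)=(73*31+37)%997=306 h(6,65)=(6*31+65)%997=251 h(24,46)=(24*31+46)%997=790 -> [306, 251, 790]
  L2: h(306,251)=(306*31+251)%997=764 h(790,790)=(790*31+790)%997=355 -> [764, 355]
  L3: h(764,355)=(764*31+355)%997=111 -> [111]
  root = 111 != target 416
Candidate B produces the target root.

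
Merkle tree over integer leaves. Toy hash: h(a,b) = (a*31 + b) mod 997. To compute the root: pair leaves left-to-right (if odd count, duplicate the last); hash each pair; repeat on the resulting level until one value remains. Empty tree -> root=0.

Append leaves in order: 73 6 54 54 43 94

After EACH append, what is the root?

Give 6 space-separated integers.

After append 73 (leaves=[73]):
  L0: [73]
  root=73
After append 6 (leaves=[73, 6]):
  L0: [73, 6]
  L1: h(73,6)=(73*31+6)%997=275 -> [275]
  root=275
After append 54 (leaves=[73, 6, 54]):
  L0: [73, 6, 54]
  L1: h(73,6)=(73*31+6)%997=275 h(54,54)=(54*31+54)%997=731 -> [275, 731]
  L2: h(275,731)=(275*31+731)%997=283 -> [283]
  root=283
After append 54 (leaves=[73, 6, 54, 54]):
  L0: [73, 6, 54, 54]
  L1: h(73,6)=(73*31+6)%997=275 h(54,54)=(54*31+54)%997=731 -> [275, 731]
  L2: h(275,731)=(275*31+731)%997=283 -> [283]
  root=283
After append 43 (leaves=[73, 6, 54, 54, 43]):
  L0: [73, 6, 54, 54, 43]
  L1: h(73,6)=(73*31+6)%997=275 h(54,54)=(54*31+54)%997=731 h(43,43)=(43*31+43)%997=379 -> [275, 731, 379]
  L2: h(275,731)=(275*31+731)%997=283 h(379,379)=(379*31+379)%997=164 -> [283, 164]
  L3: h(283,164)=(283*31+164)%997=961 -> [961]
  root=961
After append 94 (leaves=[73, 6, 54, 54, 43, 94]):
  L0: [73, 6, 54, 54, 43, 94]
  L1: h(73,6)=(73*31+6)%997=275 h(54,54)=(54*31+54)%997=731 h(43,94)=(43*31+94)%997=430 -> [275, 731, 430]
  L2: h(275,731)=(275*31+731)%997=283 h(430,430)=(430*31+430)%997=799 -> [283, 799]
  L3: h(283,799)=(283*31+799)%997=599 -> [599]
  root=599

Answer: 73 275 283 283 961 599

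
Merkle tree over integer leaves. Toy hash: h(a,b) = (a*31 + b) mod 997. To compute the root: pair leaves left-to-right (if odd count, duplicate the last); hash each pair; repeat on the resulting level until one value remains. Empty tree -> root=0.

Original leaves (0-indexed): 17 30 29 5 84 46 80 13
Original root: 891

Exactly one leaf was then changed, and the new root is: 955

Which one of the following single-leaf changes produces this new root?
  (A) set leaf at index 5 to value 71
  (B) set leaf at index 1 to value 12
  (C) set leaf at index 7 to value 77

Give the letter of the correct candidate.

Original leaves: [17, 30, 29, 5, 84, 46, 80, 13]
Target new root: 955
Try each candidate change and compute the resulting root:
Candidate A: set leaf[5] = 71 -> leaves = [17, 30, 29, 5, 84, 71, 80, 13]
  L0: [17, 30, 29, 5, 84, 71, 80, 13]
  L1: h(17,30)=(17*31+30)%997=557 h(29,5)=(29*31+5)%997=904 h(84,71)=(84*31+71)%997=681 h(80,13)=(80*31+13)%997=499 -> [557, 904, 681, 499]
  L2: h(557,904)=(557*31+904)%997=225 h(681,499)=(681*31+499)%997=673 -> [225, 673]
  L3: h(225,673)=(225*31+673)%997=669 -> [669]
  root = 669 != target 955
Candidate B: set leaf[1] = 12 -> leaves = [17, 12, 29, 5, 84, 46, 80, 13]
  L0: [17, 12, 29, 5, 84, 46, 80, 13]
  L1: h(17,12)=(17*31+12)%997=539 h(29,5)=(29*31+5)%997=904 h(84,46)=(84*31+46)%997=656 h(80,13)=(80*31+13)%997=499 -> [539, 904, 656, 499]
  L2: h(539,904)=(539*31+904)%997=664 h(656,499)=(656*31+499)%997=895 -> [664, 895]
  L3: h(664,895)=(664*31+895)%997=542 -> [542]
  root = 542 != target 955
Candidate C: set leaf[7] = 77 -> leaves = [17, 30, 29, 5, 84, 46, 80, 77]
  L0: [17, 30, 29, 5, 84, 46, 80, 77]
  L1: h(17,30)=(17*31+30)%997=557 h(29,5)=(29*31+5)%997=904 h(84,46)=(84*31+46)%997=656 h(80,77)=(80*31+77)%997=563 -> [557, 904, 656, 563]
  L2: h(557,904)=(557*31+904)%997=225 h(656,563)=(656*31+563)%997=959 -> [225, 959]
  L3: h(225,959)=(225*31+959)%997=955 -> [955]
  root = 955 == target 955  ** MATCH **
Candidate C produces the target root.

Answer: C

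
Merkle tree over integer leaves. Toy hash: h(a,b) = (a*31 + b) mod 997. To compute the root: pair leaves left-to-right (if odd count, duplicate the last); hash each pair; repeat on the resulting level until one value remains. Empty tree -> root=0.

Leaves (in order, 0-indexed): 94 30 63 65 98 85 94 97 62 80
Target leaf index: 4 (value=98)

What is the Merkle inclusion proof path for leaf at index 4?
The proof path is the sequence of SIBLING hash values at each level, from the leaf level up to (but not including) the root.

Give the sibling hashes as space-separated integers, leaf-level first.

Answer: 85 20 561 216

Derivation:
L0 (leaves): [94, 30, 63, 65, 98, 85, 94, 97, 62, 80], target index=4
L1: h(94,30)=(94*31+30)%997=950 [pair 0] h(63,65)=(63*31+65)%997=24 [pair 1] h(98,85)=(98*31+85)%997=132 [pair 2] h(94,97)=(94*31+97)%997=20 [pair 3] h(62,80)=(62*31+80)%997=8 [pair 4] -> [950, 24, 132, 20, 8]
  Sibling for proof at L0: 85
L2: h(950,24)=(950*31+24)%997=561 [pair 0] h(132,20)=(132*31+20)%997=124 [pair 1] h(8,8)=(8*31+8)%997=256 [pair 2] -> [561, 124, 256]
  Sibling for proof at L1: 20
L3: h(561,124)=(561*31+124)%997=566 [pair 0] h(256,256)=(256*31+256)%997=216 [pair 1] -> [566, 216]
  Sibling for proof at L2: 561
L4: h(566,216)=(566*31+216)%997=813 [pair 0] -> [813]
  Sibling for proof at L3: 216
Root: 813
Proof path (sibling hashes from leaf to root): [85, 20, 561, 216]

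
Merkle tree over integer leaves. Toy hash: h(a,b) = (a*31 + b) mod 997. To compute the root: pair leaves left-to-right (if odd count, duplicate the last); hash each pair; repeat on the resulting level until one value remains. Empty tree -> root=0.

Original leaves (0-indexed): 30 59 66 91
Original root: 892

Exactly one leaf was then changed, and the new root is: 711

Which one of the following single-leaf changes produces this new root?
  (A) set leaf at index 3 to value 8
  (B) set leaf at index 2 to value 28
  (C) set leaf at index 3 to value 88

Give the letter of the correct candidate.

Answer: B

Derivation:
Original leaves: [30, 59, 66, 91]
Target new root: 711
Try each candidate change and compute the resulting root:
Candidate A: set leaf[3] = 8 -> leaves = [30, 59, 66, 8]
  L0: [30, 59, 66, 8]
  L1: h(30,59)=(30*31+59)%997=989 h(66,8)=(66*31+8)%997=60 -> [989, 60]
  L2: h(989,60)=(989*31+60)%997=809 -> [809]
  root = 809 != target 711
Candidate B: set leaf[2] = 28 -> leaves = [30, 59, 28, 91]
  L0: [30, 59, 28, 91]
  L1: h(30,59)=(30*31+59)%997=989 h(28,91)=(28*31+91)%997=959 -> [989, 959]
  L2: h(989,959)=(989*31+959)%997=711 -> [711]
  root = 711 == target 711  ** MATCH **
Candidate C: set leaf[3] = 88 -> leaves = [30, 59, 66, 88]
  L0: [30, 59, 66, 88]
  L1: h(30,59)=(30*31+59)%997=989 h(66,88)=(66*31+88)%997=140 -> [989, 140]
  L2: h(989,140)=(989*31+140)%997=889 -> [889]
  root = 889 != target 711
Candidate B produces the target root.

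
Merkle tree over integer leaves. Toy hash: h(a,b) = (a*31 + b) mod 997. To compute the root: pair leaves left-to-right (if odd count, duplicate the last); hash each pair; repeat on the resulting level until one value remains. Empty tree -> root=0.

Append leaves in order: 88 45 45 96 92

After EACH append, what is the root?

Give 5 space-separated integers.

Answer: 88 779 664 715 721

Derivation:
After append 88 (leaves=[88]):
  L0: [88]
  root=88
After append 45 (leaves=[88, 45]):
  L0: [88, 45]
  L1: h(88,45)=(88*31+45)%997=779 -> [779]
  root=779
After append 45 (leaves=[88, 45, 45]):
  L0: [88, 45, 45]
  L1: h(88,45)=(88*31+45)%997=779 h(45,45)=(45*31+45)%997=443 -> [779, 443]
  L2: h(779,443)=(779*31+443)%997=664 -> [664]
  root=664
After append 96 (leaves=[88, 45, 45, 96]):
  L0: [88, 45, 45, 96]
  L1: h(88,45)=(88*31+45)%997=779 h(45,96)=(45*31+96)%997=494 -> [779, 494]
  L2: h(779,494)=(779*31+494)%997=715 -> [715]
  root=715
After append 92 (leaves=[88, 45, 45, 96, 92]):
  L0: [88, 45, 45, 96, 92]
  L1: h(88,45)=(88*31+45)%997=779 h(45,96)=(45*31+96)%997=494 h(92,92)=(92*31+92)%997=950 -> [779, 494, 950]
  L2: h(779,494)=(779*31+494)%997=715 h(950,950)=(950*31+950)%997=490 -> [715, 490]
  L3: h(715,490)=(715*31+490)%997=721 -> [721]
  root=721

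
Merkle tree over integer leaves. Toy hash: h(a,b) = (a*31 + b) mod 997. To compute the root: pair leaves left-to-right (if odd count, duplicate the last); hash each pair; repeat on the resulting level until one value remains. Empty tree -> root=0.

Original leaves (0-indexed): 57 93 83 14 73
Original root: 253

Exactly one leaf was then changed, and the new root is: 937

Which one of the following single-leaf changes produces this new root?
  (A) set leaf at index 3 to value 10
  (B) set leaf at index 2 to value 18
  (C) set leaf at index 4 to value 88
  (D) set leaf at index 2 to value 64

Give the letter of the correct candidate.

Answer: D

Derivation:
Original leaves: [57, 93, 83, 14, 73]
Target new root: 937
Try each candidate change and compute the resulting root:
Candidate A: set leaf[3] = 10 -> leaves = [57, 93, 83, 10, 73]
  L0: [57, 93, 83, 10, 73]
  L1: h(57,93)=(57*31+93)%997=863 h(83,10)=(83*31+10)%997=589 h(73,73)=(73*31+73)%997=342 -> [863, 589, 342]
  L2: h(863,589)=(863*31+589)%997=423 h(342,342)=(342*31+342)%997=974 -> [423, 974]
  L3: h(423,974)=(423*31+974)%997=129 -> [129]
  root = 129 != target 937
Candidate B: set leaf[2] = 18 -> leaves = [57, 93, 18, 14, 73]
  L0: [57, 93, 18, 14, 73]
  L1: h(57,93)=(57*31+93)%997=863 h(18,14)=(18*31+14)%997=572 h(73,73)=(73*31+73)%997=342 -> [863, 572, 342]
  L2: h(863,572)=(863*31+572)%997=406 h(342,342)=(342*31+342)%997=974 -> [406, 974]
  L3: h(406,974)=(406*31+974)%997=599 -> [599]
  root = 599 != target 937
Candidate C: set leaf[4] = 88 -> leaves = [57, 93, 83, 14, 88]
  L0: [57, 93, 83, 14, 88]
  L1: h(57,93)=(57*31+93)%997=863 h(83,14)=(83*31+14)%997=593 h(88,88)=(88*31+88)%997=822 -> [863, 593, 822]
  L2: h(863,593)=(863*31+593)%997=427 h(822,822)=(822*31+822)%997=382 -> [427, 382]
  L3: h(427,382)=(427*31+382)%997=658 -> [658]
  root = 658 != target 937
Candidate D: set leaf[2] = 64 -> leaves = [57, 93, 64, 14, 73]
  L0: [57, 93, 64, 14, 73]
  L1: h(57,93)=(57*31+93)%997=863 h(64,14)=(64*31+14)%997=4 h(73,73)=(73*31+73)%997=342 -> [863, 4, 342]
  L2: h(863,4)=(863*31+4)%997=835 h(342,342)=(342*31+342)%997=974 -> [835, 974]
  L3: h(835,974)=(835*31+974)%997=937 -> [937]
  root = 937 == target 937  ** MATCH **
Candidate D produces the target root.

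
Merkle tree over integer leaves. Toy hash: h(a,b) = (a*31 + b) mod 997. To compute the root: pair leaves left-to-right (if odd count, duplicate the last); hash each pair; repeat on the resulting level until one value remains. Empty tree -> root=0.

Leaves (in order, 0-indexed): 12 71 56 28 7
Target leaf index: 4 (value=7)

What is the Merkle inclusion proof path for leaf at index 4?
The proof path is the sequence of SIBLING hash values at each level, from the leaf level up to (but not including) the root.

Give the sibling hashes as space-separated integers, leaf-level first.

L0 (leaves): [12, 71, 56, 28, 7], target index=4
L1: h(12,71)=(12*31+71)%997=443 [pair 0] h(56,28)=(56*31+28)%997=767 [pair 1] h(7,7)=(7*31+7)%997=224 [pair 2] -> [443, 767, 224]
  Sibling for proof at L0: 7
L2: h(443,767)=(443*31+767)%997=542 [pair 0] h(224,224)=(224*31+224)%997=189 [pair 1] -> [542, 189]
  Sibling for proof at L1: 224
L3: h(542,189)=(542*31+189)%997=42 [pair 0] -> [42]
  Sibling for proof at L2: 542
Root: 42
Proof path (sibling hashes from leaf to root): [7, 224, 542]

Answer: 7 224 542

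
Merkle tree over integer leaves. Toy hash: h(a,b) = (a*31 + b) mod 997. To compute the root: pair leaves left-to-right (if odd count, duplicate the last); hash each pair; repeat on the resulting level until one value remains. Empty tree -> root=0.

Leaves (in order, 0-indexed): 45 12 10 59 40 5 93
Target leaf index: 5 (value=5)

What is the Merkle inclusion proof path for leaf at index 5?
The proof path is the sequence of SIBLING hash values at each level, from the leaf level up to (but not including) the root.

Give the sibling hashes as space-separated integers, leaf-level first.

Answer: 40 982 118

Derivation:
L0 (leaves): [45, 12, 10, 59, 40, 5, 93], target index=5
L1: h(45,12)=(45*31+12)%997=410 [pair 0] h(10,59)=(10*31+59)%997=369 [pair 1] h(40,5)=(40*31+5)%997=248 [pair 2] h(93,93)=(93*31+93)%997=982 [pair 3] -> [410, 369, 248, 982]
  Sibling for proof at L0: 40
L2: h(410,369)=(410*31+369)%997=118 [pair 0] h(248,982)=(248*31+982)%997=694 [pair 1] -> [118, 694]
  Sibling for proof at L1: 982
L3: h(118,694)=(118*31+694)%997=364 [pair 0] -> [364]
  Sibling for proof at L2: 118
Root: 364
Proof path (sibling hashes from leaf to root): [40, 982, 118]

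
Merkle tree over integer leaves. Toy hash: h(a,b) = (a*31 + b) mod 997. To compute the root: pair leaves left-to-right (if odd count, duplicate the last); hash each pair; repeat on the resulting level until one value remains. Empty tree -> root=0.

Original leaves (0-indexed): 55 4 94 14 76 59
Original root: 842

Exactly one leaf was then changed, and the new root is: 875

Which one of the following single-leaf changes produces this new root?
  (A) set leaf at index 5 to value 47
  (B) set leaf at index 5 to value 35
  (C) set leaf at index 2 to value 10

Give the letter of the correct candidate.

Answer: C

Derivation:
Original leaves: [55, 4, 94, 14, 76, 59]
Target new root: 875
Try each candidate change and compute the resulting root:
Candidate A: set leaf[5] = 47 -> leaves = [55, 4, 94, 14, 76, 47]
  L0: [55, 4, 94, 14, 76, 47]
  L1: h(55,4)=(55*31+4)%997=712 h(94,14)=(94*31+14)%997=934 h(76,47)=(76*31+47)%997=409 -> [712, 934, 409]
  L2: h(712,934)=(712*31+934)%997=75 h(409,409)=(409*31+409)%997=127 -> [75, 127]
  L3: h(75,127)=(75*31+127)%997=458 -> [458]
  root = 458 != target 875
Candidate B: set leaf[5] = 35 -> leaves = [55, 4, 94, 14, 76, 35]
  L0: [55, 4, 94, 14, 76, 35]
  L1: h(55,4)=(55*31+4)%997=712 h(94,14)=(94*31+14)%997=934 h(76,35)=(76*31+35)%997=397 -> [712, 934, 397]
  L2: h(712,934)=(712*31+934)%997=75 h(397,397)=(397*31+397)%997=740 -> [75, 740]
  L3: h(75,740)=(75*31+740)%997=74 -> [74]
  root = 74 != target 875
Candidate C: set leaf[2] = 10 -> leaves = [55, 4, 10, 14, 76, 59]
  L0: [55, 4, 10, 14, 76, 59]
  L1: h(55,4)=(55*31+4)%997=712 h(10,14)=(10*31+14)%997=324 h(76,59)=(76*31+59)%997=421 -> [712, 324, 421]
  L2: h(712,324)=(712*31+324)%997=462 h(421,421)=(421*31+421)%997=511 -> [462, 511]
  L3: h(462,511)=(462*31+511)%997=875 -> [875]
  root = 875 == target 875  ** MATCH **
Candidate C produces the target root.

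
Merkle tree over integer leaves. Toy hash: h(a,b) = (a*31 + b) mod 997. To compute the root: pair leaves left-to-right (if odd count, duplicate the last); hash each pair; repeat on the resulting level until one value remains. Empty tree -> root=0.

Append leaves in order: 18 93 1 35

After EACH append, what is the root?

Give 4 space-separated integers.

Answer: 18 651 273 307

Derivation:
After append 18 (leaves=[18]):
  L0: [18]
  root=18
After append 93 (leaves=[18, 93]):
  L0: [18, 93]
  L1: h(18,93)=(18*31+93)%997=651 -> [651]
  root=651
After append 1 (leaves=[18, 93, 1]):
  L0: [18, 93, 1]
  L1: h(18,93)=(18*31+93)%997=651 h(1,1)=(1*31+1)%997=32 -> [651, 32]
  L2: h(651,32)=(651*31+32)%997=273 -> [273]
  root=273
After append 35 (leaves=[18, 93, 1, 35]):
  L0: [18, 93, 1, 35]
  L1: h(18,93)=(18*31+93)%997=651 h(1,35)=(1*31+35)%997=66 -> [651, 66]
  L2: h(651,66)=(651*31+66)%997=307 -> [307]
  root=307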